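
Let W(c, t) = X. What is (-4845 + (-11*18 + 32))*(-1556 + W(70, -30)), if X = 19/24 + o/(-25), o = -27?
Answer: 4672642247/600 ≈ 7.7877e+6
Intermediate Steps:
X = 1123/600 (X = 19/24 - 27/(-25) = 19*(1/24) - 27*(-1/25) = 19/24 + 27/25 = 1123/600 ≈ 1.8717)
W(c, t) = 1123/600
(-4845 + (-11*18 + 32))*(-1556 + W(70, -30)) = (-4845 + (-11*18 + 32))*(-1556 + 1123/600) = (-4845 + (-198 + 32))*(-932477/600) = (-4845 - 166)*(-932477/600) = -5011*(-932477/600) = 4672642247/600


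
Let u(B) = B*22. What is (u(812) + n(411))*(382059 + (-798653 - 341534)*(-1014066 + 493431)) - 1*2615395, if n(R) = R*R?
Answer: 110879618174959745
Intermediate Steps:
n(R) = R**2
u(B) = 22*B
(u(812) + n(411))*(382059 + (-798653 - 341534)*(-1014066 + 493431)) - 1*2615395 = (22*812 + 411**2)*(382059 + (-798653 - 341534)*(-1014066 + 493431)) - 1*2615395 = (17864 + 168921)*(382059 - 1140187*(-520635)) - 2615395 = 186785*(382059 + 593621258745) - 2615395 = 186785*593621640804 - 2615395 = 110879618177575140 - 2615395 = 110879618174959745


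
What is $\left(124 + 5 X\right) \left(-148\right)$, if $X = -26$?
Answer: $888$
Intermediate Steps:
$\left(124 + 5 X\right) \left(-148\right) = \left(124 + 5 \left(-26\right)\right) \left(-148\right) = \left(124 - 130\right) \left(-148\right) = \left(-6\right) \left(-148\right) = 888$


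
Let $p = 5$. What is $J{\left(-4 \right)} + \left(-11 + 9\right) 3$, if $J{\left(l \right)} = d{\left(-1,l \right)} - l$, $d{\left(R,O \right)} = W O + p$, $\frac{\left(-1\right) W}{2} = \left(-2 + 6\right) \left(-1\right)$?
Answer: $-29$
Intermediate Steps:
$W = 8$ ($W = - 2 \left(-2 + 6\right) \left(-1\right) = - 2 \cdot 4 \left(-1\right) = \left(-2\right) \left(-4\right) = 8$)
$d{\left(R,O \right)} = 5 + 8 O$ ($d{\left(R,O \right)} = 8 O + 5 = 5 + 8 O$)
$J{\left(l \right)} = 5 + 7 l$ ($J{\left(l \right)} = \left(5 + 8 l\right) - l = 5 + 7 l$)
$J{\left(-4 \right)} + \left(-11 + 9\right) 3 = \left(5 + 7 \left(-4\right)\right) + \left(-11 + 9\right) 3 = \left(5 - 28\right) - 6 = -23 - 6 = -29$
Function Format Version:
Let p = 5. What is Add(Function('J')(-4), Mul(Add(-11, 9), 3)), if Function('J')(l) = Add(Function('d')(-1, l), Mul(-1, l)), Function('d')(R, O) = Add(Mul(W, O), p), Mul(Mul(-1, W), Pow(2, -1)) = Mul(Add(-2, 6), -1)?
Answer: -29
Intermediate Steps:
W = 8 (W = Mul(-2, Mul(Add(-2, 6), -1)) = Mul(-2, Mul(4, -1)) = Mul(-2, -4) = 8)
Function('d')(R, O) = Add(5, Mul(8, O)) (Function('d')(R, O) = Add(Mul(8, O), 5) = Add(5, Mul(8, O)))
Function('J')(l) = Add(5, Mul(7, l)) (Function('J')(l) = Add(Add(5, Mul(8, l)), Mul(-1, l)) = Add(5, Mul(7, l)))
Add(Function('J')(-4), Mul(Add(-11, 9), 3)) = Add(Add(5, Mul(7, -4)), Mul(Add(-11, 9), 3)) = Add(Add(5, -28), Mul(-2, 3)) = Add(-23, -6) = -29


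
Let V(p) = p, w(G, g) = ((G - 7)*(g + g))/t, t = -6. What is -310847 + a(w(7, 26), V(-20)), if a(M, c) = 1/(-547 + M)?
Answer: -170033310/547 ≈ -3.1085e+5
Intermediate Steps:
w(G, g) = -g*(-7 + G)/3 (w(G, g) = ((G - 7)*(g + g))/(-6) = ((-7 + G)*(2*g))*(-1/6) = (2*g*(-7 + G))*(-1/6) = -g*(-7 + G)/3)
-310847 + a(w(7, 26), V(-20)) = -310847 + 1/(-547 + (1/3)*26*(7 - 1*7)) = -310847 + 1/(-547 + (1/3)*26*(7 - 7)) = -310847 + 1/(-547 + (1/3)*26*0) = -310847 + 1/(-547 + 0) = -310847 + 1/(-547) = -310847 - 1/547 = -170033310/547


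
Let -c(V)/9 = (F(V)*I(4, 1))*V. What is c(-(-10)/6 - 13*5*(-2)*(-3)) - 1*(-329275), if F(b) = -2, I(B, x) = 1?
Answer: 322285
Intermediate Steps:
c(V) = 18*V (c(V) = -9*(-2*1)*V = -(-18)*V = 18*V)
c(-(-10)/6 - 13*5*(-2)*(-3)) - 1*(-329275) = 18*(-(-10)/6 - 13*5*(-2)*(-3)) - 1*(-329275) = 18*(-(-10)/6 - (-130)*(-3)) + 329275 = 18*(-2*(-5/6) - 13*30) + 329275 = 18*(5/3 - 390) + 329275 = 18*(-1165/3) + 329275 = -6990 + 329275 = 322285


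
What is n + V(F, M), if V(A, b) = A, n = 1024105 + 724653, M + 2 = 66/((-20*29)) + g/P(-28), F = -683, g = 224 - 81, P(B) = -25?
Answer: 1748075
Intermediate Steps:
g = 143
M = -11359/1450 (M = -2 + (66/((-20*29)) + 143/(-25)) = -2 + (66/(-580) + 143*(-1/25)) = -2 + (66*(-1/580) - 143/25) = -2 + (-33/290 - 143/25) = -2 - 8459/1450 = -11359/1450 ≈ -7.8338)
n = 1748758
n + V(F, M) = 1748758 - 683 = 1748075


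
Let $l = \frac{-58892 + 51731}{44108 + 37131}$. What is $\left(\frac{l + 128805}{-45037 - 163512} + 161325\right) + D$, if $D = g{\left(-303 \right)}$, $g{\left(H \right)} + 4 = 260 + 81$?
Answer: $\frac{2738917612672448}{16942312211} \approx 1.6166 \cdot 10^{5}$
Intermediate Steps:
$g{\left(H \right)} = 337$ ($g{\left(H \right)} = -4 + \left(260 + 81\right) = -4 + 341 = 337$)
$D = 337$
$l = - \frac{7161}{81239} \approx -0.088147$
$\left(\frac{l + 128805}{-45037 - 163512} + 161325\right) + D = \left(\frac{- \frac{7161}{81239} + 128805}{-45037 - 163512} + 161325\right) + 337 = \left(\frac{10463982234}{81239 \left(-208549\right)} + 161325\right) + 337 = \left(\frac{10463982234}{81239} \left(- \frac{1}{208549}\right) + 161325\right) + 337 = \left(- \frac{10463982234}{16942312211} + 161325\right) + 337 = \frac{2733208053457341}{16942312211} + 337 = \frac{2738917612672448}{16942312211}$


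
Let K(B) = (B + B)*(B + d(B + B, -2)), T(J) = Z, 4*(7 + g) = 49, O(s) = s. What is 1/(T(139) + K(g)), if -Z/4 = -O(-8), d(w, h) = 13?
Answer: 8/1277 ≈ 0.0062647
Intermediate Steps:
g = 21/4 (g = -7 + (¼)*49 = -7 + 49/4 = 21/4 ≈ 5.2500)
Z = -32 (Z = -(-4)*(-8) = -4*8 = -32)
T(J) = -32
K(B) = 2*B*(13 + B) (K(B) = (B + B)*(B + 13) = (2*B)*(13 + B) = 2*B*(13 + B))
1/(T(139) + K(g)) = 1/(-32 + 2*(21/4)*(13 + 21/4)) = 1/(-32 + 2*(21/4)*(73/4)) = 1/(-32 + 1533/8) = 1/(1277/8) = 8/1277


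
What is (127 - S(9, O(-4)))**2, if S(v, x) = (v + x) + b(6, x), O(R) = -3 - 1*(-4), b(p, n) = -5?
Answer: 14884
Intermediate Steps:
O(R) = 1 (O(R) = -3 + 4 = 1)
S(v, x) = -5 + v + x (S(v, x) = (v + x) - 5 = -5 + v + x)
(127 - S(9, O(-4)))**2 = (127 - (-5 + 9 + 1))**2 = (127 - 1*5)**2 = (127 - 5)**2 = 122**2 = 14884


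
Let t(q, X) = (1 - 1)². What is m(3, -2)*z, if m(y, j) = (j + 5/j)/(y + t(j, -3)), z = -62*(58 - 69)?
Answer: -1023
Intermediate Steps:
t(q, X) = 0 (t(q, X) = 0² = 0)
z = 682 (z = -62*(-11) = 682)
m(y, j) = (j + 5/j)/y (m(y, j) = (j + 5/j)/(y + 0) = (j + 5/j)/y)
m(3, -2)*z = ((5 + (-2)²)/(-2*3))*682 = -½*⅓*(5 + 4)*682 = -½*⅓*9*682 = -3/2*682 = -1023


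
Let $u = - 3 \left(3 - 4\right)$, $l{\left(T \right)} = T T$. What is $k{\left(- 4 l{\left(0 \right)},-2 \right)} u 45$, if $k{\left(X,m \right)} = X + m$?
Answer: $-270$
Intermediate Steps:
$l{\left(T \right)} = T^{2}$
$u = 3$ ($u = \left(-3\right) \left(-1\right) = 3$)
$k{\left(- 4 l{\left(0 \right)},-2 \right)} u 45 = \left(- 4 \cdot 0^{2} - 2\right) 3 \cdot 45 = \left(\left(-4\right) 0 - 2\right) 3 \cdot 45 = \left(0 - 2\right) 3 \cdot 45 = \left(-2\right) 3 \cdot 45 = \left(-6\right) 45 = -270$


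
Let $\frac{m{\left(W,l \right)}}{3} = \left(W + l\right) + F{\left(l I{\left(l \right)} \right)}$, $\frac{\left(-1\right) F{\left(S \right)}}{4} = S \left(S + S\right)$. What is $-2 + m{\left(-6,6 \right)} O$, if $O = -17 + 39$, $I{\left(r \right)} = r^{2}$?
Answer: $-24634370$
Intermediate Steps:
$O = 22$
$F{\left(S \right)} = - 8 S^{2}$ ($F{\left(S \right)} = - 4 S \left(S + S\right) = - 4 S 2 S = - 4 \cdot 2 S^{2} = - 8 S^{2}$)
$m{\left(W,l \right)} = - 24 l^{6} + 3 W + 3 l$ ($m{\left(W,l \right)} = 3 \left(\left(W + l\right) - 8 \left(l l^{2}\right)^{2}\right) = 3 \left(\left(W + l\right) - 8 \left(l^{3}\right)^{2}\right) = 3 \left(\left(W + l\right) - 8 l^{6}\right) = 3 \left(W + l - 8 l^{6}\right) = - 24 l^{6} + 3 W + 3 l$)
$-2 + m{\left(-6,6 \right)} O = -2 + \left(- 24 \cdot 6^{6} + 3 \left(-6\right) + 3 \cdot 6\right) 22 = -2 + \left(\left(-24\right) 46656 - 18 + 18\right) 22 = -2 + \left(-1119744 - 18 + 18\right) 22 = -2 - 24634368 = -24634370$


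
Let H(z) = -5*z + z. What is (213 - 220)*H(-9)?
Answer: -252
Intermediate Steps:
H(z) = -4*z
(213 - 220)*H(-9) = (213 - 220)*(-4*(-9)) = -7*36 = -252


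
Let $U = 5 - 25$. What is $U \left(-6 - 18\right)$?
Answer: $480$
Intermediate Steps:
$U = -20$
$U \left(-6 - 18\right) = - 20 \left(-6 - 18\right) = \left(-20\right) \left(-24\right) = 480$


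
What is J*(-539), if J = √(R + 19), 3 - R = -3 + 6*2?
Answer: -539*√13 ≈ -1943.4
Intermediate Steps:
R = -6 (R = 3 - (-3 + 6*2) = 3 - (-3 + 12) = 3 - 1*9 = 3 - 9 = -6)
J = √13 (J = √(-6 + 19) = √13 ≈ 3.6056)
J*(-539) = √13*(-539) = -539*√13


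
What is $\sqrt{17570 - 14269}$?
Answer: $\sqrt{3301} \approx 57.454$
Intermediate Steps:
$\sqrt{17570 - 14269} = \sqrt{3301}$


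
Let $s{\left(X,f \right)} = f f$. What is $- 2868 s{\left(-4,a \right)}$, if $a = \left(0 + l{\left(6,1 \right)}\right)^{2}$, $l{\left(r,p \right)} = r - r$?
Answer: $0$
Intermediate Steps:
$l{\left(r,p \right)} = 0$
$a = 0$ ($a = \left(0 + 0\right)^{2} = 0^{2} = 0$)
$s{\left(X,f \right)} = f^{2}$
$- 2868 s{\left(-4,a \right)} = - 2868 \cdot 0^{2} = \left(-2868\right) 0 = 0$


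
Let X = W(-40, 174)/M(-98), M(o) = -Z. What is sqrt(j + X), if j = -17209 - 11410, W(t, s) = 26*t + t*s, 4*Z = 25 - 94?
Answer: I*sqrt(138463059)/69 ≈ 170.54*I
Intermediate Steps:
Z = -69/4 (Z = (25 - 94)/4 = (1/4)*(-69) = -69/4 ≈ -17.250)
W(t, s) = 26*t + s*t
M(o) = 69/4 (M(o) = -1*(-69/4) = 69/4)
X = -32000/69 (X = (-40*(26 + 174))/(69/4) = -40*200*(4/69) = -8000*4/69 = -32000/69 ≈ -463.77)
j = -28619
sqrt(j + X) = sqrt(-28619 - 32000/69) = sqrt(-2006711/69) = I*sqrt(138463059)/69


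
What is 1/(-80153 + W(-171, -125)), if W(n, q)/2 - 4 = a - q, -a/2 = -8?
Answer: -1/79863 ≈ -1.2521e-5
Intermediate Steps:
a = 16 (a = -2*(-8) = 16)
W(n, q) = 40 - 2*q (W(n, q) = 8 + 2*(16 - q) = 8 + (32 - 2*q) = 40 - 2*q)
1/(-80153 + W(-171, -125)) = 1/(-80153 + (40 - 2*(-125))) = 1/(-80153 + (40 + 250)) = 1/(-80153 + 290) = 1/(-79863) = -1/79863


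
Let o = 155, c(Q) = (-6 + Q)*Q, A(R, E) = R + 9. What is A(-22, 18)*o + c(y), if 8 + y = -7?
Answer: -1700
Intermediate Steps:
y = -15 (y = -8 - 7 = -15)
A(R, E) = 9 + R
c(Q) = Q*(-6 + Q)
A(-22, 18)*o + c(y) = (9 - 22)*155 - 15*(-6 - 15) = -13*155 - 15*(-21) = -2015 + 315 = -1700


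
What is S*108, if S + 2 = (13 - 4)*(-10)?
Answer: -9936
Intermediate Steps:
S = -92 (S = -2 + (13 - 4)*(-10) = -2 + 9*(-10) = -2 - 90 = -92)
S*108 = -92*108 = -9936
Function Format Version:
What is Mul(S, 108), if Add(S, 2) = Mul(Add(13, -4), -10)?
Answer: -9936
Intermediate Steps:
S = -92 (S = Add(-2, Mul(Add(13, -4), -10)) = Add(-2, Mul(9, -10)) = Add(-2, -90) = -92)
Mul(S, 108) = Mul(-92, 108) = -9936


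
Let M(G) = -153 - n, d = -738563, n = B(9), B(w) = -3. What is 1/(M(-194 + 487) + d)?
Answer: -1/738713 ≈ -1.3537e-6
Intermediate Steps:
n = -3
M(G) = -150 (M(G) = -153 - 1*(-3) = -153 + 3 = -150)
1/(M(-194 + 487) + d) = 1/(-150 - 738563) = 1/(-738713) = -1/738713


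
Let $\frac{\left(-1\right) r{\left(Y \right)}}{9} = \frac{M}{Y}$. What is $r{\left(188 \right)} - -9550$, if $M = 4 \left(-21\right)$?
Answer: $\frac{449039}{47} \approx 9554.0$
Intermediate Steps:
$M = -84$
$r{\left(Y \right)} = \frac{756}{Y}$ ($r{\left(Y \right)} = - 9 \left(- \frac{84}{Y}\right) = \frac{756}{Y}$)
$r{\left(188 \right)} - -9550 = \frac{756}{188} - -9550 = 756 \cdot \frac{1}{188} + 9550 = \frac{189}{47} + 9550 = \frac{449039}{47}$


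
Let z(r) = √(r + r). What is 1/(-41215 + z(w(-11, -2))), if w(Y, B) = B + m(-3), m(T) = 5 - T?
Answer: -41215/1698676213 - 2*√3/1698676213 ≈ -2.4265e-5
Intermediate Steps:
w(Y, B) = 8 + B (w(Y, B) = B + (5 - 1*(-3)) = B + (5 + 3) = B + 8 = 8 + B)
z(r) = √2*√r (z(r) = √(2*r) = √2*√r)
1/(-41215 + z(w(-11, -2))) = 1/(-41215 + √2*√(8 - 2)) = 1/(-41215 + √2*√6) = 1/(-41215 + 2*√3)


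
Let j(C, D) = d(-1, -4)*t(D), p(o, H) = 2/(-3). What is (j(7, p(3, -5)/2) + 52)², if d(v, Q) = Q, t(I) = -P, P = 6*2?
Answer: 10000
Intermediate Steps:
P = 12
t(I) = -12 (t(I) = -1*12 = -12)
p(o, H) = -⅔ (p(o, H) = 2*(-⅓) = -⅔)
j(C, D) = 48 (j(C, D) = -4*(-12) = 48)
(j(7, p(3, -5)/2) + 52)² = (48 + 52)² = 100² = 10000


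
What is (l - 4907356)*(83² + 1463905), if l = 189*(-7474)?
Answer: -9295332773948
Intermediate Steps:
l = -1412586
(l - 4907356)*(83² + 1463905) = (-1412586 - 4907356)*(83² + 1463905) = -6319942*(6889 + 1463905) = -6319942*1470794 = -9295332773948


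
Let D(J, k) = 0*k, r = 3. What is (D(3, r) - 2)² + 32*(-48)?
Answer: -1532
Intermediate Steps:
D(J, k) = 0
(D(3, r) - 2)² + 32*(-48) = (0 - 2)² + 32*(-48) = (-2)² - 1536 = 4 - 1536 = -1532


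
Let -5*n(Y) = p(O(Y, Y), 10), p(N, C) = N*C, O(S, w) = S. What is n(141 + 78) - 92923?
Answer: -93361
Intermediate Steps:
p(N, C) = C*N
n(Y) = -2*Y
n(141 + 78) - 92923 = -2*(141 + 78) - 92923 = -2*219 - 92923 = -438 - 92923 = -93361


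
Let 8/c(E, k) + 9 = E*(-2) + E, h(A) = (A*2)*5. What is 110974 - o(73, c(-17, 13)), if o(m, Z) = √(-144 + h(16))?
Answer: 110970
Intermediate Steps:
h(A) = 10*A (h(A) = (2*A)*5 = 10*A)
c(E, k) = 8/(-9 - E) (c(E, k) = 8/(-9 + (E*(-2) + E)) = 8/(-9 + (-2*E + E)) = 8/(-9 - E))
o(m, Z) = 4 (o(m, Z) = √(-144 + 10*16) = √(-144 + 160) = √16 = 4)
110974 - o(73, c(-17, 13)) = 110974 - 1*4 = 110974 - 4 = 110970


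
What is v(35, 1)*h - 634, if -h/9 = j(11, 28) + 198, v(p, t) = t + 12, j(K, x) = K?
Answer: -25087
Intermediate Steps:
v(p, t) = 12 + t
h = -1881 (h = -9*(11 + 198) = -9*209 = -1881)
v(35, 1)*h - 634 = (12 + 1)*(-1881) - 634 = 13*(-1881) - 634 = -24453 - 634 = -25087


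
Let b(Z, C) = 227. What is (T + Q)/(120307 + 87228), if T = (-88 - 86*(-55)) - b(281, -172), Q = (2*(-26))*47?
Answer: 1971/207535 ≈ 0.0094972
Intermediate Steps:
Q = -2444 (Q = -52*47 = -2444)
T = 4415 (T = (-88 - 86*(-55)) - 1*227 = (-88 + 4730) - 227 = 4642 - 227 = 4415)
(T + Q)/(120307 + 87228) = (4415 - 2444)/(120307 + 87228) = 1971/207535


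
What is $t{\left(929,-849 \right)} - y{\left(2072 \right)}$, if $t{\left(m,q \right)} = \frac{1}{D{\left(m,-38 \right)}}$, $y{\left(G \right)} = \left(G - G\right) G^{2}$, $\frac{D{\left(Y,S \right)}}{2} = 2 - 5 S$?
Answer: $\frac{1}{384} \approx 0.0026042$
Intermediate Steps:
$D{\left(Y,S \right)} = 4 - 10 S$ ($D{\left(Y,S \right)} = 2 \left(2 - 5 S\right) = 4 - 10 S$)
$y{\left(G \right)} = 0$ ($y{\left(G \right)} = 0 G^{2} = 0$)
$t{\left(m,q \right)} = \frac{1}{384}$ ($t{\left(m,q \right)} = \frac{1}{4 - -380} = \frac{1}{4 + 380} = \frac{1}{384}$)
$t{\left(929,-849 \right)} - y{\left(2072 \right)} = \frac{1}{384} - 0 = \frac{1}{384} + 0 = \frac{1}{384}$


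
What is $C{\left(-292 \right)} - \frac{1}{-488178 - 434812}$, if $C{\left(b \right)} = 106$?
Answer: $\frac{97836941}{922990} \approx 106.0$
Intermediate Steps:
$C{\left(-292 \right)} - \frac{1}{-488178 - 434812} = 106 - \frac{1}{-488178 - 434812} = 106 - \frac{1}{-922990} = 106 - - \frac{1}{922990} = 106 + \frac{1}{922990} = \frac{97836941}{922990}$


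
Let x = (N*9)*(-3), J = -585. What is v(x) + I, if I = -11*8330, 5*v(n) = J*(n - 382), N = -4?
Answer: -59572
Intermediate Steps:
x = 108 (x = -4*9*(-3) = -36*(-3) = 108)
v(n) = 44694 - 117*n (v(n) = (-585*(n - 382))/5 = (-585*(-382 + n))/5 = (223470 - 585*n)/5 = 44694 - 117*n)
I = -91630
v(x) + I = (44694 - 117*108) - 91630 = (44694 - 12636) - 91630 = 32058 - 91630 = -59572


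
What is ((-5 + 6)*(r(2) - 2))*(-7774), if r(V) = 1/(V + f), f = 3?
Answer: 69966/5 ≈ 13993.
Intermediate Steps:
r(V) = 1/(3 + V) (r(V) = 1/(V + 3) = 1/(3 + V))
((-5 + 6)*(r(2) - 2))*(-7774) = ((-5 + 6)*(1/(3 + 2) - 2))*(-7774) = (1*(1/5 - 2))*(-7774) = (1*(-9/5))*(-7774) = -9/5*(-7774) = 69966/5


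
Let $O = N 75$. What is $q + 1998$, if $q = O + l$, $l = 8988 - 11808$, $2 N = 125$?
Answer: $\frac{7731}{2} \approx 3865.5$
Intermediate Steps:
$N = \frac{125}{2}$ ($N = \frac{1}{2} \cdot 125 = \frac{125}{2} \approx 62.5$)
$l = -2820$ ($l = 8988 - 11808 = -2820$)
$O = \frac{9375}{2}$ ($O = \frac{125}{2} \cdot 75 = \frac{9375}{2} \approx 4687.5$)
$q = \frac{3735}{2}$ ($q = \frac{9375}{2} - 2820 = \frac{3735}{2} \approx 1867.5$)
$q + 1998 = \frac{3735}{2} + 1998 = \frac{7731}{2}$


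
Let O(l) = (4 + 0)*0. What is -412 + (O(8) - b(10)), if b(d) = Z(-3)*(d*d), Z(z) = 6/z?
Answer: -212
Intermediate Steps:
b(d) = -2*d**2 (b(d) = (6/(-3))*(d*d) = (6*(-1/3))*d**2 = -2*d**2)
O(l) = 0 (O(l) = 4*0 = 0)
-412 + (O(8) - b(10)) = -412 + (0 - (-2)*10**2) = -412 + (0 - (-2)*100) = -412 + (0 - 1*(-200)) = -412 + (0 + 200) = -412 + 200 = -212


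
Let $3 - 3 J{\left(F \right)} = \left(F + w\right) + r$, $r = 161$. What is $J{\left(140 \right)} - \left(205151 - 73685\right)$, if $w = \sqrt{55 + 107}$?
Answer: $- \frac{394696}{3} - 3 \sqrt{2} \approx -1.3157 \cdot 10^{5}$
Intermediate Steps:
$w = 9 \sqrt{2}$ ($w = \sqrt{162} = 9 \sqrt{2} \approx 12.728$)
$J{\left(F \right)} = - \frac{158}{3} - 3 \sqrt{2} - \frac{F}{3}$ ($J{\left(F \right)} = 1 - \frac{\left(F + 9 \sqrt{2}\right) + 161}{3} = 1 - \frac{161 + F + 9 \sqrt{2}}{3} = 1 - \left(\frac{161}{3} + 3 \sqrt{2} + \frac{F}{3}\right) = - \frac{158}{3} - 3 \sqrt{2} - \frac{F}{3}$)
$J{\left(140 \right)} - \left(205151 - 73685\right) = \left(- \frac{158}{3} - 3 \sqrt{2} - \frac{140}{3}\right) - \left(205151 - 73685\right) = \left(- \frac{298}{3} - 3 \sqrt{2}\right) - 131466 = - \frac{394696}{3} - 3 \sqrt{2}$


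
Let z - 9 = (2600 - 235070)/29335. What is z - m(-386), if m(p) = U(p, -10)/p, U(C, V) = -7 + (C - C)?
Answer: 2394205/2264662 ≈ 1.0572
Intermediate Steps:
U(C, V) = -7 (U(C, V) = -7 + 0 = -7)
m(p) = -7/p
z = 6309/5867 (z = 9 + (2600 - 235070)/29335 = 9 - 232470*1/29335 = 9 - 46494/5867 = 6309/5867 ≈ 1.0753)
z - m(-386) = 6309/5867 - (-7)/(-386) = 6309/5867 - (-7)*(-1)/386 = 6309/5867 - 1*7/386 = 6309/5867 - 7/386 = 2394205/2264662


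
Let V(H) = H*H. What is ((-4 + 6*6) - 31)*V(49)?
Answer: 2401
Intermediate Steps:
V(H) = H**2
((-4 + 6*6) - 31)*V(49) = ((-4 + 6*6) - 31)*49**2 = ((-4 + 36) - 31)*2401 = (32 - 31)*2401 = 1*2401 = 2401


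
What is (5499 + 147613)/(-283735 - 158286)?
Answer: -153112/442021 ≈ -0.34639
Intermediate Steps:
(5499 + 147613)/(-283735 - 158286) = 153112/(-442021) = 153112*(-1/442021) = -153112/442021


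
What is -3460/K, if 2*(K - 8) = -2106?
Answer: 692/209 ≈ 3.3110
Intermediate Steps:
K = -1045 (K = 8 + (1/2)*(-2106) = 8 - 1053 = -1045)
-3460/K = -3460/(-1045) = -3460*(-1/1045) = 692/209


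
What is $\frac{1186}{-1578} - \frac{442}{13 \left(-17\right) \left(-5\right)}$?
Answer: $- \frac{4543}{3945} \approx -1.1516$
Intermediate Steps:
$\frac{1186}{-1578} - \frac{442}{13 \left(-17\right) \left(-5\right)} = 1186 \left(- \frac{1}{1578}\right) - \frac{442}{\left(-221\right) \left(-5\right)} = - \frac{593}{789} - \frac{442}{1105} = - \frac{593}{789} - \frac{2}{5} = - \frac{4543}{3945}$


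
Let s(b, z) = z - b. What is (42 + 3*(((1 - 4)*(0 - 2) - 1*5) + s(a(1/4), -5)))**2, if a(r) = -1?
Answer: 1089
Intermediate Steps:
(42 + 3*(((1 - 4)*(0 - 2) - 1*5) + s(a(1/4), -5)))**2 = (42 + 3*(((1 - 4)*(0 - 2) - 1*5) + (-5 - 1*(-1))))**2 = (42 + 3*((-3*(-2) - 5) + (-5 + 1)))**2 = (42 + 3*((6 - 5) - 4))**2 = (42 + 3*(1 - 4))**2 = (42 + 3*(-3))**2 = (42 - 9)**2 = 33**2 = 1089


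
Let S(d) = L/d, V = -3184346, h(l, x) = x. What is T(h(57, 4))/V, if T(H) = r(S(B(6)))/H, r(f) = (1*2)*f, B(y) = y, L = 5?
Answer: -5/38212152 ≈ -1.3085e-7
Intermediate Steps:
S(d) = 5/d
r(f) = 2*f
T(H) = 5/(3*H) (T(H) = (2*(5/6))/H = 5/(3*H))
T(h(57, 4))/V = ((5/3)/4)/(-3184346) = ((5/3)*(1/4))*(-1/3184346) = (5/12)*(-1/3184346) = -5/38212152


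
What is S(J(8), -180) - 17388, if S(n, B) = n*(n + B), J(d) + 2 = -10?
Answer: -15084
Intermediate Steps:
J(d) = -12 (J(d) = -2 - 10 = -12)
S(n, B) = n*(B + n)
S(J(8), -180) - 17388 = -12*(-180 - 12) - 17388 = -12*(-192) - 17388 = 2304 - 17388 = -15084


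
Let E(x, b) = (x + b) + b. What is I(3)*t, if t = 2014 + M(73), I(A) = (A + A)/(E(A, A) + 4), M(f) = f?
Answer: 12522/13 ≈ 963.23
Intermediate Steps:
E(x, b) = x + 2*b (E(x, b) = (b + x) + b = x + 2*b)
I(A) = 2*A/(4 + 3*A) (I(A) = (A + A)/((A + 2*A) + 4) = (2*A)/(3*A + 4) = (2*A)/(4 + 3*A) = 2*A/(4 + 3*A))
t = 2087 (t = 2014 + 73 = 2087)
I(3)*t = (2*3/(4 + 3*3))*2087 = (2*3/(4 + 9))*2087 = (2*3/13)*2087 = (2*3*(1/13))*2087 = (6/13)*2087 = 12522/13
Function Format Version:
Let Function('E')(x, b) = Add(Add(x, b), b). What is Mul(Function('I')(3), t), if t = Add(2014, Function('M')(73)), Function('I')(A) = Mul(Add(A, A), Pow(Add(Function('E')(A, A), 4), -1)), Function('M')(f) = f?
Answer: Rational(12522, 13) ≈ 963.23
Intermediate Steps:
Function('E')(x, b) = Add(x, Mul(2, b)) (Function('E')(x, b) = Add(Add(b, x), b) = Add(x, Mul(2, b)))
Function('I')(A) = Mul(2, A, Pow(Add(4, Mul(3, A)), -1)) (Function('I')(A) = Mul(Add(A, A), Pow(Add(Add(A, Mul(2, A)), 4), -1)) = Mul(Mul(2, A), Pow(Add(Mul(3, A), 4), -1)) = Mul(Mul(2, A), Pow(Add(4, Mul(3, A)), -1)) = Mul(2, A, Pow(Add(4, Mul(3, A)), -1)))
t = 2087 (t = Add(2014, 73) = 2087)
Mul(Function('I')(3), t) = Mul(Mul(2, 3, Pow(Add(4, Mul(3, 3)), -1)), 2087) = Mul(Mul(2, 3, Pow(Add(4, 9), -1)), 2087) = Mul(Mul(2, 3, Pow(13, -1)), 2087) = Mul(Mul(2, 3, Rational(1, 13)), 2087) = Mul(Rational(6, 13), 2087) = Rational(12522, 13)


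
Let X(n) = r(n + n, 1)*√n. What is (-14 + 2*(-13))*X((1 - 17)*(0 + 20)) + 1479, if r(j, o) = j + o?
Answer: 1479 + 204480*I*√5 ≈ 1479.0 + 4.5723e+5*I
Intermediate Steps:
X(n) = √n*(1 + 2*n) (X(n) = ((n + n) + 1)*√n = (2*n + 1)*√n = (1 + 2*n)*√n = √n*(1 + 2*n))
(-14 + 2*(-13))*X((1 - 17)*(0 + 20)) + 1479 = (-14 + 2*(-13))*(√((1 - 17)*(0 + 20))*(1 + 2*((1 - 17)*(0 + 20)))) + 1479 = (-14 - 26)*(√(-16*20)*(1 + 2*(-16*20))) + 1479 = -40*√(-320)*(1 + 2*(-320)) + 1479 = -40*8*I*√5*(1 - 640) + 1479 = -40*8*I*√5*(-639) + 1479 = -(-204480)*I*√5 + 1479 = 204480*I*√5 + 1479 = 1479 + 204480*I*√5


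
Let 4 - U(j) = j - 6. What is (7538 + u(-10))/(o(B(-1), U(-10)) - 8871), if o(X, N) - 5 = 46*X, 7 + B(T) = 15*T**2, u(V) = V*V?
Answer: -3819/4249 ≈ -0.89880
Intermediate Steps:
u(V) = V**2
U(j) = 10 - j (U(j) = 4 - (j - 6) = 4 - (-6 + j) = 4 + (6 - j) = 10 - j)
B(T) = -7 + 15*T**2
o(X, N) = 5 + 46*X
(7538 + u(-10))/(o(B(-1), U(-10)) - 8871) = (7538 + (-10)**2)/((5 + 46*(-7 + 15*(-1)**2)) - 8871) = (7538 + 100)/((5 + 46*(-7 + 15*1)) - 8871) = 7638/((5 + 46*(-7 + 15)) - 8871) = 7638/((5 + 46*8) - 8871) = 7638/((5 + 368) - 8871) = 7638/(373 - 8871) = 7638/(-8498) = 7638*(-1/8498) = -3819/4249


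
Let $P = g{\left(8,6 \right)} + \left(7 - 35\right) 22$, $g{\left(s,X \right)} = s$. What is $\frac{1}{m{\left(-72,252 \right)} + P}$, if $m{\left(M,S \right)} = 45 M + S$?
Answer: $- \frac{1}{3596} \approx -0.00027809$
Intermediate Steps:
$m{\left(M,S \right)} = S + 45 M$
$P = -608$ ($P = 8 + \left(7 - 35\right) 22 = 8 - 616 = -608$)
$\frac{1}{m{\left(-72,252 \right)} + P} = \frac{1}{\left(252 + 45 \left(-72\right)\right) - 608} = \frac{1}{\left(252 - 3240\right) - 608} = \frac{1}{-2988 - 608} = \frac{1}{-3596} = - \frac{1}{3596}$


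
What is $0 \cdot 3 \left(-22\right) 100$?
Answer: $0$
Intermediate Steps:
$0 \cdot 3 \left(-22\right) 100 = 0 \left(-22\right) 100 = 0 \cdot 100 = 0$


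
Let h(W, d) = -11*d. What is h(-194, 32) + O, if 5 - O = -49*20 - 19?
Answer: 652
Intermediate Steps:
O = 1004 (O = 5 - (-49*20 - 19) = 5 - (-980 - 19) = 5 - 1*(-999) = 5 + 999 = 1004)
h(-194, 32) + O = -11*32 + 1004 = -352 + 1004 = 652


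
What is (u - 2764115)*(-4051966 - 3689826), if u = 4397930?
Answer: -12648655896480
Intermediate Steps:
(u - 2764115)*(-4051966 - 3689826) = (4397930 - 2764115)*(-4051966 - 3689826) = 1633815*(-7741792) = -12648655896480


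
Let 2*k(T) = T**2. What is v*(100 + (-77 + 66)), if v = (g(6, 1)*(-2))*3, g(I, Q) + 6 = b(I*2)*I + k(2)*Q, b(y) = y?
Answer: -36312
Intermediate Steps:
k(T) = T**2/2
g(I, Q) = -6 + 2*Q + 2*I**2 (g(I, Q) = -6 + ((I*2)*I + ((1/2)*2**2)*Q) = -6 + ((2*I)*I + ((1/2)*4)*Q) = -6 + (2*I**2 + 2*Q) = -6 + (2*Q + 2*I**2) = -6 + 2*Q + 2*I**2)
v = -408 (v = ((-6 + 2*1 + 2*6**2)*(-2))*3 = ((-6 + 2 + 2*36)*(-2))*3 = ((-6 + 2 + 72)*(-2))*3 = (68*(-2))*3 = -136*3 = -408)
v*(100 + (-77 + 66)) = -408*(100 + (-77 + 66)) = -408*(100 - 11) = -408*89 = -36312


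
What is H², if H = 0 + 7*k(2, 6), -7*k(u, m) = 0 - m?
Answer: 36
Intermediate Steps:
k(u, m) = m/7 (k(u, m) = -(0 - m)/7 = -(-1)*m/7 = m/7)
H = 6 (H = 0 + 7*((⅐)*6) = 0 + 7*(6/7) = 0 + 6 = 6)
H² = 6² = 36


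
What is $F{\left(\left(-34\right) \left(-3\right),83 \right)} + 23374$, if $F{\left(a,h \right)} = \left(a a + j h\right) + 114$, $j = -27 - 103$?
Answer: $23102$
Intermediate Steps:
$j = -130$
$F{\left(a,h \right)} = 114 + a^{2} - 130 h$ ($F{\left(a,h \right)} = \left(a a - 130 h\right) + 114 = \left(a^{2} - 130 h\right) + 114 = 114 + a^{2} - 130 h$)
$F{\left(\left(-34\right) \left(-3\right),83 \right)} + 23374 = \left(114 + \left(\left(-34\right) \left(-3\right)\right)^{2} - 10790\right) + 23374 = \left(114 + 102^{2} - 10790\right) + 23374 = \left(114 + 10404 - 10790\right) + 23374 = -272 + 23374 = 23102$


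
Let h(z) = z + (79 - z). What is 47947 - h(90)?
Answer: 47868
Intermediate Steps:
h(z) = 79
47947 - h(90) = 47947 - 1*79 = 47947 - 79 = 47868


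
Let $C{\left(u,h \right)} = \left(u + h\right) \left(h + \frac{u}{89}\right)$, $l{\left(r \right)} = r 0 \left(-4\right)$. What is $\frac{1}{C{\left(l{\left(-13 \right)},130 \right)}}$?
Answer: $\frac{1}{16900} \approx 5.9172 \cdot 10^{-5}$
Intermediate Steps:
$l{\left(r \right)} = 0$ ($l{\left(r \right)} = 0 \left(-4\right) = 0$)
$C{\left(u,h \right)} = \left(h + u\right) \left(h + \frac{u}{89}\right)$ ($C{\left(u,h \right)} = \left(h + u\right) \left(h + u \frac{1}{89}\right) = \left(h + u\right) \left(h + \frac{u}{89}\right)$)
$\frac{1}{C{\left(l{\left(-13 \right)},130 \right)}} = \frac{1}{130^{2} + \frac{0^{2}}{89} + \frac{90}{89} \cdot 130 \cdot 0} = \frac{1}{16900 + \frac{1}{89} \cdot 0 + 0} = \frac{1}{16900 + 0 + 0} = \frac{1}{16900}$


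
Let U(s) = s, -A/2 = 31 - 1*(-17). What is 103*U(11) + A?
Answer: 1037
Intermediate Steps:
A = -96 (A = -2*(31 - 1*(-17)) = -2*(31 + 17) = -2*48 = -96)
103*U(11) + A = 103*11 - 96 = 1133 - 96 = 1037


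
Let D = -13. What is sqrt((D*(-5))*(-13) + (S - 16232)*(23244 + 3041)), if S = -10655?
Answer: 2*I*sqrt(176681410) ≈ 26584.0*I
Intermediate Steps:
sqrt((D*(-5))*(-13) + (S - 16232)*(23244 + 3041)) = sqrt(-13*(-5)*(-13) + (-10655 - 16232)*(23244 + 3041)) = sqrt(65*(-13) - 26887*26285) = sqrt(-845 - 706724795) = sqrt(-706725640) = 2*I*sqrt(176681410)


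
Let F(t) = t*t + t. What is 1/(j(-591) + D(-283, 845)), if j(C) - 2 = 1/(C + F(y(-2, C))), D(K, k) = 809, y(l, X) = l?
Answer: 589/477678 ≈ 0.0012330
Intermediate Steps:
F(t) = t + t² (F(t) = t² + t = t + t²)
j(C) = 2 + 1/(2 + C) (j(C) = 2 + 1/(C - 2*(1 - 2)) = 2 + 1/(C - 2*(-1)) = 2 + 1/(C + 2) = 2 + 1/(2 + C))
1/(j(-591) + D(-283, 845)) = 1/((5 + 2*(-591))/(2 - 591) + 809) = 1/((5 - 1182)/(-589) + 809) = 1/(-1/589*(-1177) + 809) = 1/(1177/589 + 809) = 1/(477678/589) = 589/477678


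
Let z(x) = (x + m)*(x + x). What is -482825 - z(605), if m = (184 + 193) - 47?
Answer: -1614175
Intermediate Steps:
m = 330 (m = 377 - 47 = 330)
z(x) = 2*x*(330 + x) (z(x) = (x + 330)*(x + x) = (330 + x)*(2*x) = 2*x*(330 + x))
-482825 - z(605) = -482825 - 2*605*(330 + 605) = -482825 - 2*605*935 = -482825 - 1*1131350 = -482825 - 1131350 = -1614175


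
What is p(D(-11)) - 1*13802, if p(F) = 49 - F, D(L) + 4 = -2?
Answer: -13747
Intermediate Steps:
D(L) = -6 (D(L) = -4 - 2 = -6)
p(D(-11)) - 1*13802 = (49 - 1*(-6)) - 1*13802 = (49 + 6) - 13802 = 55 - 13802 = -13747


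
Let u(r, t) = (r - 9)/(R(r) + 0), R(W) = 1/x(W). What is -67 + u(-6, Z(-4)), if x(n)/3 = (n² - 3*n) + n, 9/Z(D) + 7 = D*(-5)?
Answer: -2227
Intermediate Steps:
Z(D) = 9/(-7 - 5*D) (Z(D) = 9/(-7 + D*(-5)) = 9/(-7 - 5*D))
x(n) = -6*n + 3*n² (x(n) = 3*((n² - 3*n) + n) = 3*(n² - 2*n) = -6*n + 3*n²)
R(W) = 1/(3*W*(-2 + W))
u(r, t) = 3*r*(-9 + r)*(-2 + r) (u(r, t) = (r - 9)/(1/(3*r*(-2 + r)) + 0) = (-9 + r)/((1/(3*r*(-2 + r)))) = (-9 + r)*(3*r*(-2 + r)) = 3*r*(-9 + r)*(-2 + r))
-67 + u(-6, Z(-4)) = -67 + 3*(-6)*(-9 - 6)*(-2 - 6) = -67 + 3*(-6)*(-15)*(-8) = -67 - 2160 = -2227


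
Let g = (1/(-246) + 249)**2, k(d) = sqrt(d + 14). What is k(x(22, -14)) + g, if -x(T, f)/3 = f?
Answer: 3751930009/60516 + 2*sqrt(14) ≈ 62006.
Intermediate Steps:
x(T, f) = -3*f
k(d) = sqrt(14 + d)
g = 3751930009/60516 (g = (-1/246 + 249)**2 = (61253/246)**2 = 3751930009/60516 ≈ 61999.)
k(x(22, -14)) + g = sqrt(14 - 3*(-14)) + 3751930009/60516 = sqrt(14 + 42) + 3751930009/60516 = sqrt(56) + 3751930009/60516 = 2*sqrt(14) + 3751930009/60516 = 3751930009/60516 + 2*sqrt(14)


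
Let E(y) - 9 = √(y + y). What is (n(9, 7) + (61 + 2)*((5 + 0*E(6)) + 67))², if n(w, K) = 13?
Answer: 20693401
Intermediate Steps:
E(y) = 9 + √2*√y (E(y) = 9 + √(y + y) = 9 + √(2*y) = 9 + √2*√y)
(n(9, 7) + (61 + 2)*((5 + 0*E(6)) + 67))² = (13 + (61 + 2)*((5 + 0*(9 + √2*√6)) + 67))² = (13 + 63*((5 + 0*(9 + 2*√3)) + 67))² = (13 + 63*((5 + 0) + 67))² = (13 + 63*(5 + 67))² = (13 + 63*72)² = (13 + 4536)² = 4549² = 20693401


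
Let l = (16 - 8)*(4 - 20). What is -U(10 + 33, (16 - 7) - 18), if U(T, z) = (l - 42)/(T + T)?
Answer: 85/43 ≈ 1.9767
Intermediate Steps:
l = -128 (l = 8*(-16) = -128)
U(T, z) = -85/T (U(T, z) = (-128 - 42)/(T + T) = -170*1/(2*T) = -85/T)
-U(10 + 33, (16 - 7) - 18) = -(-85)/(10 + 33) = -(-85)/43 = -1*(-85/43) = 85/43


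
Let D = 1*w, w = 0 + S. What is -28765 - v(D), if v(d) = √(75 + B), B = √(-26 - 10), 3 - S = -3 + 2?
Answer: -28765 - √(75 + 6*I) ≈ -28774.0 - 0.34613*I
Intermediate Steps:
S = 4 (S = 3 - (-3 + 2) = 3 - 1*(-1) = 3 + 1 = 4)
B = 6*I (B = √(-36) = 6*I ≈ 6.0*I)
w = 4 (w = 0 + 4 = 4)
D = 4 (D = 1*4 = 4)
v(d) = √(75 + 6*I)
-28765 - v(D) = -28765 - √(75 + 6*I)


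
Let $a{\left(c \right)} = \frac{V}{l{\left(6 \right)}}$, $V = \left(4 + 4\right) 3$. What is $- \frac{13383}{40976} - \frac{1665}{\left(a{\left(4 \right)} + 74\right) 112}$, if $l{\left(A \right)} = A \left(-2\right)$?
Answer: $- \frac{1223233}{2294656} \approx -0.53308$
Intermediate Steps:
$l{\left(A \right)} = - 2 A$
$V = 24$ ($V = 8 \cdot 3 = 24$)
$a{\left(c \right)} = -2$ ($a{\left(c \right)} = \frac{24}{\left(-2\right) 6} = \frac{24}{-12} = 24 \left(- \frac{1}{12}\right) = -2$)
$- \frac{13383}{40976} - \frac{1665}{\left(a{\left(4 \right)} + 74\right) 112} = - \frac{13383}{40976} - \frac{1665}{\left(-2 + 74\right) 112} = \left(-13383\right) \frac{1}{40976} - \frac{1665}{72 \cdot 112} = - \frac{13383}{40976} - \frac{1665}{8064} = - \frac{13383}{40976} - \frac{185}{896} = - \frac{1223233}{2294656}$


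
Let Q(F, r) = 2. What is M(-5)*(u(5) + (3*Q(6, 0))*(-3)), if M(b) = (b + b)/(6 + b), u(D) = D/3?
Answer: 490/3 ≈ 163.33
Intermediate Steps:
u(D) = D/3 (u(D) = D*(⅓) = D/3)
M(b) = 2*b/(6 + b) (M(b) = (2*b)/(6 + b) = 2*b/(6 + b))
M(-5)*(u(5) + (3*Q(6, 0))*(-3)) = (2*(-5)/(6 - 5))*((⅓)*5 + (3*2)*(-3)) = (2*(-5)/1)*(5/3 + 6*(-3)) = (2*(-5)*1)*(5/3 - 18) = -10*(-49/3) = 490/3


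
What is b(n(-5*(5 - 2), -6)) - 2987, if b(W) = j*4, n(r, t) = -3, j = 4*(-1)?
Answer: -3003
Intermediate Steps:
j = -4
b(W) = -16 (b(W) = -4*4 = -16)
b(n(-5*(5 - 2), -6)) - 2987 = -16 - 2987 = -3003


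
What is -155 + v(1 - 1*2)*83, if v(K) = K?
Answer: -238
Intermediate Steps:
-155 + v(1 - 1*2)*83 = -155 + (1 - 1*2)*83 = -155 + (1 - 2)*83 = -155 - 1*83 = -155 - 83 = -238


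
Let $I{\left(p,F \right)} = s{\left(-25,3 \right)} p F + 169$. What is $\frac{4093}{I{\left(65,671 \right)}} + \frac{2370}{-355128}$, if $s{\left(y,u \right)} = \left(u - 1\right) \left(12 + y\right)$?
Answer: $- \frac{690115779}{67108597348} \approx -0.010284$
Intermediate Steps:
$s{\left(y,u \right)} = \left(-1 + u\right) \left(12 + y\right)$
$I{\left(p,F \right)} = 169 - 26 F p$ ($I{\left(p,F \right)} = \left(-12 - -25 + 12 \cdot 3 + 3 \left(-25\right)\right) p F + 169 = \left(-12 + 25 + 36 - 75\right) p F + 169 = - 26 p F + 169 = - 26 F p + 169 = 169 - 26 F p$)
$\frac{4093}{I{\left(65,671 \right)}} + \frac{2370}{-355128} = \frac{4093}{169 - 17446 \cdot 65} + \frac{2370}{-355128} = \frac{4093}{169 - 1133990} + 2370 \left(- \frac{1}{355128}\right) = \frac{4093}{-1133821} - \frac{395}{59188} = 4093 \left(- \frac{1}{1133821}\right) - \frac{395}{59188} = - \frac{4093}{1133821} - \frac{395}{59188} = - \frac{690115779}{67108597348}$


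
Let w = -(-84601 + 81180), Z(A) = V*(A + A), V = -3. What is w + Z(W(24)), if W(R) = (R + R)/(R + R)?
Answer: 3415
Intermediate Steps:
W(R) = 1 (W(R) = (2*R)/((2*R)) = (2*R)*(1/(2*R)) = 1)
Z(A) = -6*A (Z(A) = -3*(A + A) = -6*A)
w = 3421 (w = -1*(-3421) = 3421)
w + Z(W(24)) = 3421 - 6*1 = 3421 - 6 = 3415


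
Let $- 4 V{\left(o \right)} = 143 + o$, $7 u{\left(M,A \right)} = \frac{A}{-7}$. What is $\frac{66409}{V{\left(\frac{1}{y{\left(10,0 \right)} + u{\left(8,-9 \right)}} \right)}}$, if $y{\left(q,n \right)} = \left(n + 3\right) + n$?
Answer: $- \frac{41439216}{22357} \approx -1853.5$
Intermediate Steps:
$y{\left(q,n \right)} = 3 + 2 n$ ($y{\left(q,n \right)} = \left(3 + n\right) + n = 3 + 2 n$)
$u{\left(M,A \right)} = - \frac{A}{49}$ ($u{\left(M,A \right)} = \frac{A \frac{1}{-7}}{7} = \frac{A \left(- \frac{1}{7}\right)}{7} = \frac{\left(- \frac{1}{7}\right) A}{7} = - \frac{A}{49}$)
$V{\left(o \right)} = - \frac{143}{4} - \frac{o}{4}$ ($V{\left(o \right)} = - \frac{143 + o}{4} = - \frac{143}{4} - \frac{o}{4}$)
$\frac{66409}{V{\left(\frac{1}{y{\left(10,0 \right)} + u{\left(8,-9 \right)}} \right)}} = \frac{66409}{- \frac{143}{4} - \frac{1}{4 \left(\left(3 + 2 \cdot 0\right) - - \frac{9}{49}\right)}} = \frac{66409}{- \frac{143}{4} - \frac{1}{4 \left(\left(3 + 0\right) + \frac{9}{49}\right)}} = \frac{66409}{- \frac{143}{4} - \frac{1}{4 \left(3 + \frac{9}{49}\right)}} = \frac{66409}{- \frac{143}{4} - \frac{1}{4 \cdot \frac{156}{49}}} = \frac{66409}{- \frac{143}{4} - \frac{49}{624}} = \frac{66409}{- \frac{22357}{624}} = 66409 \left(- \frac{624}{22357}\right) = - \frac{41439216}{22357}$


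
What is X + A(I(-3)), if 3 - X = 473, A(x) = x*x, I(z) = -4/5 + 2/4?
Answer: -46991/100 ≈ -469.91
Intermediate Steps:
I(z) = -3/10 (I(z) = -4*⅕ + 2*(¼) = -⅘ + ½ = -3/10)
A(x) = x²
X = -470 (X = 3 - 1*473 = 3 - 473 = -470)
X + A(I(-3)) = -470 + (-3/10)² = -470 + 9/100 = -46991/100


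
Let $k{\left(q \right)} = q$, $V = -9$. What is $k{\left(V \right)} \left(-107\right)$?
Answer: $963$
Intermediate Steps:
$k{\left(V \right)} \left(-107\right) = \left(-9\right) \left(-107\right) = 963$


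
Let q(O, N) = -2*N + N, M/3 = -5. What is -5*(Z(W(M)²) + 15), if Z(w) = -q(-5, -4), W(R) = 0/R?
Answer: -55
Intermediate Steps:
M = -15 (M = 3*(-5) = -15)
W(R) = 0
q(O, N) = -N
Z(w) = -4 (Z(w) = -(-1)*(-4) = -1*4 = -4)
-5*(Z(W(M)²) + 15) = -5*(-4 + 15) = -5*11 = -55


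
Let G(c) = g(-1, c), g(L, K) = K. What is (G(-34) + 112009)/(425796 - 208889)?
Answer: 111975/216907 ≈ 0.51624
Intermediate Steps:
G(c) = c
(G(-34) + 112009)/(425796 - 208889) = (-34 + 112009)/(425796 - 208889) = 111975/216907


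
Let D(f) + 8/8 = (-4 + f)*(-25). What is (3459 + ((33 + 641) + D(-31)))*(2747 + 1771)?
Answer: 22621626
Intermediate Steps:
D(f) = 99 - 25*f (D(f) = -1 + (-4 + f)*(-25) = -1 + (100 - 25*f) = 99 - 25*f)
(3459 + ((33 + 641) + D(-31)))*(2747 + 1771) = (3459 + ((33 + 641) + (99 - 25*(-31))))*(2747 + 1771) = (3459 + (674 + (99 + 775)))*4518 = (3459 + (674 + 874))*4518 = (3459 + 1548)*4518 = 5007*4518 = 22621626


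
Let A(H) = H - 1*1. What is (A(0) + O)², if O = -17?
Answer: 324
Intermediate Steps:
A(H) = -1 + H (A(H) = H - 1 = -1 + H)
(A(0) + O)² = ((-1 + 0) - 17)² = (-1 - 17)² = (-18)² = 324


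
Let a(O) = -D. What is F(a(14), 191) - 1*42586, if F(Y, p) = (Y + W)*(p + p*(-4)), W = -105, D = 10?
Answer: 23309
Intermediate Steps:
a(O) = -10 (a(O) = -1*10 = -10)
F(Y, p) = -3*p*(-105 + Y) (F(Y, p) = (Y - 105)*(p + p*(-4)) = (-105 + Y)*(p - 4*p) = (-105 + Y)*(-3*p) = -3*p*(-105 + Y))
F(a(14), 191) - 1*42586 = 3*191*(105 - 1*(-10)) - 1*42586 = 3*191*(105 + 10) - 42586 = 3*191*115 - 42586 = 65895 - 42586 = 23309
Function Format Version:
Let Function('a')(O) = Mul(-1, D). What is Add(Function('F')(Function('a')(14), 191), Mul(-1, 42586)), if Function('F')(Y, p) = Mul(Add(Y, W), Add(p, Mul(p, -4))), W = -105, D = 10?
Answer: 23309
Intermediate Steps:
Function('a')(O) = -10 (Function('a')(O) = Mul(-1, 10) = -10)
Function('F')(Y, p) = Mul(-3, p, Add(-105, Y)) (Function('F')(Y, p) = Mul(Add(Y, -105), Add(p, Mul(p, -4))) = Mul(Add(-105, Y), Add(p, Mul(-4, p))) = Mul(Add(-105, Y), Mul(-3, p)) = Mul(-3, p, Add(-105, Y)))
Add(Function('F')(Function('a')(14), 191), Mul(-1, 42586)) = Add(Mul(3, 191, Add(105, Mul(-1, -10))), Mul(-1, 42586)) = Add(Mul(3, 191, Add(105, 10)), -42586) = Add(Mul(3, 191, 115), -42586) = Add(65895, -42586) = 23309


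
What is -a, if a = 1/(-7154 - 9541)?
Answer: 1/16695 ≈ 5.9898e-5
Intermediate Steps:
a = -1/16695 (a = 1/(-16695) = -1/16695 ≈ -5.9898e-5)
-a = -1*(-1/16695) = 1/16695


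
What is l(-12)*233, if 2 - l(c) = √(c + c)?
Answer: 466 - 466*I*√6 ≈ 466.0 - 1141.5*I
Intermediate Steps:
l(c) = 2 - √2*√c (l(c) = 2 - √(c + c) = 2 - √(2*c) = 2 - √2*√c)
l(-12)*233 = (2 - √2*√(-12))*233 = (2 - √2*2*I*√3)*233 = (2 - 2*I*√6)*233 = 466 - 466*I*√6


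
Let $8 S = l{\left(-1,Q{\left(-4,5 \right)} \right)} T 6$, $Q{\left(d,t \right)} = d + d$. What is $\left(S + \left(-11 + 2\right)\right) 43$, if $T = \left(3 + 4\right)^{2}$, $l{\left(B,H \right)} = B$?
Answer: $- \frac{7869}{4} \approx -1967.3$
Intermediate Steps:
$Q{\left(d,t \right)} = 2 d$
$T = 49$ ($T = 7^{2} = 49$)
$S = - \frac{147}{4}$ ($S = \frac{\left(-1\right) 49 \cdot 6}{8} = \frac{\left(-49\right) 6}{8} = \frac{1}{8} \left(-294\right) = - \frac{147}{4} \approx -36.75$)
$\left(S + \left(-11 + 2\right)\right) 43 = \left(- \frac{147}{4} + \left(-11 + 2\right)\right) 43 = \left(- \frac{147}{4} - 9\right) 43 = \left(- \frac{183}{4}\right) 43 = - \frac{7869}{4}$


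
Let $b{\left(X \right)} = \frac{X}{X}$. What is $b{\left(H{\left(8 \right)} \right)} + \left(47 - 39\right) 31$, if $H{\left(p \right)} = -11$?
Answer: $249$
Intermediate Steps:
$b{\left(X \right)} = 1$
$b{\left(H{\left(8 \right)} \right)} + \left(47 - 39\right) 31 = 1 + \left(47 - 39\right) 31 = 1 + 8 \cdot 31 = 1 + 248 = 249$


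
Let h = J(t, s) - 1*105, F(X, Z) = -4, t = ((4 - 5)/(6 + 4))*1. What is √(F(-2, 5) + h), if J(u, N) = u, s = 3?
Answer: I*√10910/10 ≈ 10.445*I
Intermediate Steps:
t = -⅒ (t = -1/10*1 = -1*⅒*1 = -⅒*1 = -⅒ ≈ -0.10000)
h = -1051/10 (h = -⅒ - 1*105 = -⅒ - 105 = -1051/10 ≈ -105.10)
√(F(-2, 5) + h) = √(-4 - 1051/10) = √(-1091/10) = I*√10910/10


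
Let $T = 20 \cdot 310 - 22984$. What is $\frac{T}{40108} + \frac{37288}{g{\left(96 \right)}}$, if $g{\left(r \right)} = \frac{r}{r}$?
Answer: $\frac{373882580}{10027} \approx 37288.0$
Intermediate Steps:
$T = -16784$ ($T = 6200 - 22984 = -16784$)
$g{\left(r \right)} = 1$
$\frac{T}{40108} + \frac{37288}{g{\left(96 \right)}} = - \frac{16784}{40108} + \frac{37288}{1} = \left(-16784\right) \frac{1}{40108} + 37288 \cdot 1 = - \frac{4196}{10027} + 37288 = \frac{373882580}{10027}$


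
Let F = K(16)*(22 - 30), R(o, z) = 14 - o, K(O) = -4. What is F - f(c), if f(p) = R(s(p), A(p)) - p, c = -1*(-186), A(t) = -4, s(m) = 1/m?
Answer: 37945/186 ≈ 204.01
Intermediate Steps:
s(m) = 1/m
F = 32 (F = -4*(22 - 30) = -4*(-8) = 32)
c = 186
f(p) = 14 - p - 1/p (f(p) = (14 - 1/p) - p = 14 - p - 1/p)
F - f(c) = 32 - (14 - 1*186 - 1/186) = 32 - (14 - 186 - 1*1/186) = 32 - (14 - 186 - 1/186) = 32 - 1*(-31993/186) = 32 + 31993/186 = 37945/186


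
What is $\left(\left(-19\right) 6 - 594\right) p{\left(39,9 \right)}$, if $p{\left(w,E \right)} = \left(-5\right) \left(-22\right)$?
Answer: $-77880$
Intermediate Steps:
$p{\left(w,E \right)} = 110$
$\left(\left(-19\right) 6 - 594\right) p{\left(39,9 \right)} = \left(\left(-19\right) 6 - 594\right) 110 = \left(-114 - 594\right) 110 = \left(-708\right) 110 = -77880$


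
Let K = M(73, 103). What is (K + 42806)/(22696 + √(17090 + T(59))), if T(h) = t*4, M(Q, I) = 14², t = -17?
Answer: 172008/90781 - 21501*√17022/257545697 ≈ 1.8839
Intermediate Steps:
M(Q, I) = 196
T(h) = -68 (T(h) = -17*4 = -68)
K = 196
(K + 42806)/(22696 + √(17090 + T(59))) = (196 + 42806)/(22696 + √(17090 - 68)) = 43002/(22696 + √17022)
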